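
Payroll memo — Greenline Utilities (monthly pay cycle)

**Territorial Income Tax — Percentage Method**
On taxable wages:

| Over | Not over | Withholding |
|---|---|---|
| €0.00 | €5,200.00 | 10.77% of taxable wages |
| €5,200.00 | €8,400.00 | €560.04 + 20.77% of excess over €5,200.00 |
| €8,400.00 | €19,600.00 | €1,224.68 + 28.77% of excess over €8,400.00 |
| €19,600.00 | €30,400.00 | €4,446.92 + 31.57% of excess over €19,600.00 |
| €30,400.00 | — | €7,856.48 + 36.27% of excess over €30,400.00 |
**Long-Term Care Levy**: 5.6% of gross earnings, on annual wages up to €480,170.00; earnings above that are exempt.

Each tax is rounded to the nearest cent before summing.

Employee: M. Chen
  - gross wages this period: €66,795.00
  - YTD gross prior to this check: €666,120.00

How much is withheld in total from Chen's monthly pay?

Territorial Income Tax: taxable = €66,795.00
  €7,856.48 + 36.27% × (€66,795.00 − €30,400.00) = €7,856.48 + 36.27% × €36,395.00 = €21,056.95
Long-Term Care Levy: YTD €666,120.00 ≥ cap €480,170.00 → €0.00
Total: €21,056.95 + €0.00 = €21,056.95

€21,056.95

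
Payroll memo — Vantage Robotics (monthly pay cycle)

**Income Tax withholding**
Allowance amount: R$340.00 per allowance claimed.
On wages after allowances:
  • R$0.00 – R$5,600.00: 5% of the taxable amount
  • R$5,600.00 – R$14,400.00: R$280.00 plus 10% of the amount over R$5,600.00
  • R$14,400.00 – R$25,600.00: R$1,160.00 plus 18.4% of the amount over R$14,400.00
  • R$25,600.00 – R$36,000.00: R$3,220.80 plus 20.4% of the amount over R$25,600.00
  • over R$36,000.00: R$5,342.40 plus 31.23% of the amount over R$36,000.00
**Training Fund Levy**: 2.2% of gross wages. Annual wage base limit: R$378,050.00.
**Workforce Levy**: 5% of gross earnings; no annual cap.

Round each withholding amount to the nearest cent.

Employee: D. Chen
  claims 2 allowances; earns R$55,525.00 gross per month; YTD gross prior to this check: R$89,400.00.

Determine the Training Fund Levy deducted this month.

R$1,221.55

Training Fund Levy: 2.2% × R$55,525.00 = R$1,221.55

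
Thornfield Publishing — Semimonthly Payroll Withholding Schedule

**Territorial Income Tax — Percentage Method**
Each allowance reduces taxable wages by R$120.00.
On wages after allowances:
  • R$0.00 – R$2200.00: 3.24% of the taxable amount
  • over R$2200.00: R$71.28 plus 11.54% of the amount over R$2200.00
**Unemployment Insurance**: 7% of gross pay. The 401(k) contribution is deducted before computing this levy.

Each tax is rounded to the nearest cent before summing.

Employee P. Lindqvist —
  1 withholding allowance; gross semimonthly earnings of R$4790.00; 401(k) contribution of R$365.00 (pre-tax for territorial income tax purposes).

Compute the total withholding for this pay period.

R$623.95

Territorial Income Tax: taxable = R$4790.00 − R$365.00 − 1×R$120.00 = R$4305.00
  R$71.28 + 11.54% × (R$4305.00 − R$2200.00) = R$71.28 + 11.54% × R$2105.00 = R$314.20
Unemployment Insurance: 7% × R$4425.00 = R$309.75
Total: R$314.20 + R$309.75 = R$623.95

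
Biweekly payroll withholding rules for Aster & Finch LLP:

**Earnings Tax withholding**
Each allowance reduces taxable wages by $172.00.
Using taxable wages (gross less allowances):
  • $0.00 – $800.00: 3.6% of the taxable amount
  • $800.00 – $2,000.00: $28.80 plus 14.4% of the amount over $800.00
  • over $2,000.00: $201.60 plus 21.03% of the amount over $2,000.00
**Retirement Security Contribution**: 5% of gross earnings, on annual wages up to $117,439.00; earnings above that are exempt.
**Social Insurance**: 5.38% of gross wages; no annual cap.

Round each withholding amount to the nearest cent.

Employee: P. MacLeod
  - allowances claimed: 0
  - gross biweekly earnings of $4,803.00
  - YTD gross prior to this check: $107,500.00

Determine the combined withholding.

$1,289.62

Earnings Tax: taxable = $4,803.00
  $201.60 + 21.03% × ($4,803.00 − $2,000.00) = $201.60 + 21.03% × $2,803.00 = $791.07
Retirement Security Contribution: 5% × $4,803.00 = $240.15
Social Insurance: 5.38% × $4,803.00 = $258.40
Total: $791.07 + $240.15 + $258.40 = $1,289.62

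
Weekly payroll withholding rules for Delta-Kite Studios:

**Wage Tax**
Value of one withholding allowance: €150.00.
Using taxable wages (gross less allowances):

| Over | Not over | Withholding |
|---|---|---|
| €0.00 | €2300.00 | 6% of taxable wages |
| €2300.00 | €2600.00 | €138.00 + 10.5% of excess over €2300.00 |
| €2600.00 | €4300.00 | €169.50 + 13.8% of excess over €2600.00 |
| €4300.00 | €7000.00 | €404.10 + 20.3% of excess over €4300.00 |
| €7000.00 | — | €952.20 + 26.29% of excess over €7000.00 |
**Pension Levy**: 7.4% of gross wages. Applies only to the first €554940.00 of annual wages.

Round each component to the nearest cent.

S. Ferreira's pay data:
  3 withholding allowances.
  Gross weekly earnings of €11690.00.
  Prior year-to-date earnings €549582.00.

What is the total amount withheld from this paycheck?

€2463.39

Wage Tax: taxable = €11690.00 − 3×€150.00 = €11240.00
  €952.20 + 26.29% × (€11240.00 − €7000.00) = €952.20 + 26.29% × €4240.00 = €2066.90
Pension Levy: cap €554940.00 − YTD €549582.00 = €5358.00 subject; 7.4% × €5358.00 = €396.49
Total: €2066.90 + €396.49 = €2463.39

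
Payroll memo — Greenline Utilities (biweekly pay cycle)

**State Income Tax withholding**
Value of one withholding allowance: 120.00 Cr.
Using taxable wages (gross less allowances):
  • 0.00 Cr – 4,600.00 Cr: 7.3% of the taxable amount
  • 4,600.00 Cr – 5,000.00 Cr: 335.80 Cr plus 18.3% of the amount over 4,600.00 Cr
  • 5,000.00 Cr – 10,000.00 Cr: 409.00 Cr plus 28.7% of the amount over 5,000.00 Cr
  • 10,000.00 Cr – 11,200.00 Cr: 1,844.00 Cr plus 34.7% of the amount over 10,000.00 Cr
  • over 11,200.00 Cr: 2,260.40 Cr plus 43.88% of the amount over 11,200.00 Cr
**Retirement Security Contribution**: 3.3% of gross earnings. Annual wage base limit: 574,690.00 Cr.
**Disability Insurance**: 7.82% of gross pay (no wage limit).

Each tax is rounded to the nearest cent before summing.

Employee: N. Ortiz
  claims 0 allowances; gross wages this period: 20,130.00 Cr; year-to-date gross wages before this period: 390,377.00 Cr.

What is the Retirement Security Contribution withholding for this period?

664.29 Cr

Retirement Security Contribution: 3.3% × 20,130.00 Cr = 664.29 Cr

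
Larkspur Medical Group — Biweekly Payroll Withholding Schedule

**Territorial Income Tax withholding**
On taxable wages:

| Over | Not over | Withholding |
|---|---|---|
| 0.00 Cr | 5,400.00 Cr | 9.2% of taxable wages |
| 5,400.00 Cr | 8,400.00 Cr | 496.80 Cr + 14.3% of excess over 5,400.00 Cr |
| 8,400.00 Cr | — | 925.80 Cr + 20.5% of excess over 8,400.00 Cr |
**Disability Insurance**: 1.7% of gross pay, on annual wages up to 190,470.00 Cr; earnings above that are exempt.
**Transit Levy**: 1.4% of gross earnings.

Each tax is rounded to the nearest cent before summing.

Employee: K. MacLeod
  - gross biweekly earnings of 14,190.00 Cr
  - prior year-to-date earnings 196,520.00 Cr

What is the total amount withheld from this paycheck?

2,311.41 Cr

Territorial Income Tax: taxable = 14,190.00 Cr
  925.80 Cr + 20.5% × (14,190.00 Cr − 8,400.00 Cr) = 925.80 Cr + 20.5% × 5,790.00 Cr = 2,112.75 Cr
Disability Insurance: YTD 196,520.00 Cr ≥ cap 190,470.00 Cr → 0.00 Cr
Transit Levy: 1.4% × 14,190.00 Cr = 198.66 Cr
Total: 2,112.75 Cr + 0.00 Cr + 198.66 Cr = 2,311.41 Cr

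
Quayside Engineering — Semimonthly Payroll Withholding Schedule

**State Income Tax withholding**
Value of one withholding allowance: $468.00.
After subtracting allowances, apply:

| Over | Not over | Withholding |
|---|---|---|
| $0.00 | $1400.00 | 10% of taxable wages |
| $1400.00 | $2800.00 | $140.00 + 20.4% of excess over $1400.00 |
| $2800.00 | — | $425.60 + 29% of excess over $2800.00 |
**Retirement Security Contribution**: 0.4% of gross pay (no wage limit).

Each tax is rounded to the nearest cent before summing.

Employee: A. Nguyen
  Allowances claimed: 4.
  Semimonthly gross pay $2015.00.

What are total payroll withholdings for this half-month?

$22.36

State Income Tax: taxable = $2015.00 − 4×$468.00 = $143.00
  10% × $143.00 = $14.30
Retirement Security Contribution: 0.4% × $2015.00 = $8.06
Total: $14.30 + $8.06 = $22.36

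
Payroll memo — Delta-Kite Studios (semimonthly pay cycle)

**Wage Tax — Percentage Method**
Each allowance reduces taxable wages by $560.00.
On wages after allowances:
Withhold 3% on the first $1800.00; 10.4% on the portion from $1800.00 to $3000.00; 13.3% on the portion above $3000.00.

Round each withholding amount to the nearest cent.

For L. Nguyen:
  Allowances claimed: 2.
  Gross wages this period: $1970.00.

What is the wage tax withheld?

Wage Tax: taxable = $1970.00 − 2×$560.00 = $850.00
  3% × $850.00 = $25.50

$25.50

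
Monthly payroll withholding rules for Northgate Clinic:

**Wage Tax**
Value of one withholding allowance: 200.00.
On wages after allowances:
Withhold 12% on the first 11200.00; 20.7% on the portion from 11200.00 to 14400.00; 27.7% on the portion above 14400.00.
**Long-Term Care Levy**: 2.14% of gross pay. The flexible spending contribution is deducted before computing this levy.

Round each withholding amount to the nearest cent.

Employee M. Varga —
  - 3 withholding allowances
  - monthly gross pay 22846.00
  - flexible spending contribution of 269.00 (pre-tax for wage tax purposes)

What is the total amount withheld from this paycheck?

4588.38

Wage Tax: taxable = 22846.00 − 269.00 − 3×200.00 = 21977.00
  2006.40 + 27.7% × (21977.00 − 14400.00) = 2006.40 + 27.7% × 7577.00 = 4105.23
Long-Term Care Levy: 2.14% × 22577.00 = 483.15
Total: 4105.23 + 483.15 = 4588.38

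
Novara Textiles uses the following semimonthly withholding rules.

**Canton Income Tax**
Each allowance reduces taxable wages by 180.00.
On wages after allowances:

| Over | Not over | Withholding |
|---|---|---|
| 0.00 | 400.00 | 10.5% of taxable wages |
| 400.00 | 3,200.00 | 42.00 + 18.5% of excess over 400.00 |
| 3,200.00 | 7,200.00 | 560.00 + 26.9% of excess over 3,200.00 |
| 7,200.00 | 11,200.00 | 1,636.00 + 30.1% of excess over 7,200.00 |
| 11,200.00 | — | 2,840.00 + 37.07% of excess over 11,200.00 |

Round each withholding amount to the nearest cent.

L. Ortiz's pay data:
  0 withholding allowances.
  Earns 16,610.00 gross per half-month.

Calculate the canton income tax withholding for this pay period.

4,845.49

Canton Income Tax: taxable = 16,610.00
  2,840.00 + 37.07% × (16,610.00 − 11,200.00) = 2,840.00 + 37.07% × 5,410.00 = 4,845.49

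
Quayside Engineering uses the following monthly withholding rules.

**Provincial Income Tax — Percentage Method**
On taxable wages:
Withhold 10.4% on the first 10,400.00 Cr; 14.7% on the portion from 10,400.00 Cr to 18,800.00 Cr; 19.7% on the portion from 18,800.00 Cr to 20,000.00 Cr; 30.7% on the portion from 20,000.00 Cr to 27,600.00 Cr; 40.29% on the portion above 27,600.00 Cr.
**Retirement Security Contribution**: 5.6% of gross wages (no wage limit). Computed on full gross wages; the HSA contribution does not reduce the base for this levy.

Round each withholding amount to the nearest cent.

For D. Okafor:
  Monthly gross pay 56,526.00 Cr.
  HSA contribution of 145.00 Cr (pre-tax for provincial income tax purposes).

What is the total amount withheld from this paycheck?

Provincial Income Tax: taxable = 56,526.00 Cr − 145.00 Cr = 56,381.00 Cr
  4,886.00 Cr + 40.29% × (56,381.00 Cr − 27,600.00 Cr) = 4,886.00 Cr + 40.29% × 28,781.00 Cr = 16,481.86 Cr
Retirement Security Contribution: 5.6% × 56,526.00 Cr = 3,165.46 Cr
Total: 16,481.86 Cr + 3,165.46 Cr = 19,647.32 Cr

19,647.32 Cr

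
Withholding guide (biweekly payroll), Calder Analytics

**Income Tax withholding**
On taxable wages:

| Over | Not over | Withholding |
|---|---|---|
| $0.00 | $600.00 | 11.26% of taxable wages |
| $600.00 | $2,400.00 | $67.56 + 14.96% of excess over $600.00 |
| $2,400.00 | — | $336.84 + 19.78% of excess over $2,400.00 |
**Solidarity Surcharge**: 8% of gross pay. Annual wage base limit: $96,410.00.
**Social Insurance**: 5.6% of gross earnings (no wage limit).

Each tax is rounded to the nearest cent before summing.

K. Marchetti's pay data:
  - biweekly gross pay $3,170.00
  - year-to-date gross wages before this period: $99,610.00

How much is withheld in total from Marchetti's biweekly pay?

Income Tax: taxable = $3,170.00
  $336.84 + 19.78% × ($3,170.00 − $2,400.00) = $336.84 + 19.78% × $770.00 = $489.15
Solidarity Surcharge: YTD $99,610.00 ≥ cap $96,410.00 → $0.00
Social Insurance: 5.6% × $3,170.00 = $177.52
Total: $489.15 + $0.00 + $177.52 = $666.67

$666.67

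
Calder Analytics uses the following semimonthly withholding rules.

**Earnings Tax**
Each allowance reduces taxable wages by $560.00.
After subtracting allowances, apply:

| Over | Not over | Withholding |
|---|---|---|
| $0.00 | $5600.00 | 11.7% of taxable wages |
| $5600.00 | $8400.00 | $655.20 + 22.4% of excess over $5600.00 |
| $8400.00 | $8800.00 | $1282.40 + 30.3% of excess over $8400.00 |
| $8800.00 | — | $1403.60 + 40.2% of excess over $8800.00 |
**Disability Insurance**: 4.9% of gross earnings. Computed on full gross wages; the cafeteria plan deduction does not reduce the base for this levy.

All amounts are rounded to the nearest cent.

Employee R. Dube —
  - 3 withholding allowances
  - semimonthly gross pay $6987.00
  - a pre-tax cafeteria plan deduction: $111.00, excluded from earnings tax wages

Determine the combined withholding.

$950.29

Earnings Tax: taxable = $6987.00 − $111.00 − 3×$560.00 = $5196.00
  11.7% × $5196.00 = $607.93
Disability Insurance: 4.9% × $6987.00 = $342.36
Total: $607.93 + $342.36 = $950.29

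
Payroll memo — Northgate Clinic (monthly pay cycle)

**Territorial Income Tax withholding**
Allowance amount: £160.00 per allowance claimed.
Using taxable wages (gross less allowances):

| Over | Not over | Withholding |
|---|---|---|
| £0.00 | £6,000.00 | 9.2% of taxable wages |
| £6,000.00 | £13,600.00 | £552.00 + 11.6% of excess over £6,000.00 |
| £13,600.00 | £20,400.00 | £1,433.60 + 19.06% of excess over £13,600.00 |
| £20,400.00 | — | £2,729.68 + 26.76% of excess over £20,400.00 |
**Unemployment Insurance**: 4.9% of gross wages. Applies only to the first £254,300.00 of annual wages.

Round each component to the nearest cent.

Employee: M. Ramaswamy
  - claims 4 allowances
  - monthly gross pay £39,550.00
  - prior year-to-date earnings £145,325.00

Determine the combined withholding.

£9,620.91

Territorial Income Tax: taxable = £39,550.00 − 4×£160.00 = £38,910.00
  £2,729.68 + 26.76% × (£38,910.00 − £20,400.00) = £2,729.68 + 26.76% × £18,510.00 = £7,682.96
Unemployment Insurance: 4.9% × £39,550.00 = £1,937.95
Total: £7,682.96 + £1,937.95 = £9,620.91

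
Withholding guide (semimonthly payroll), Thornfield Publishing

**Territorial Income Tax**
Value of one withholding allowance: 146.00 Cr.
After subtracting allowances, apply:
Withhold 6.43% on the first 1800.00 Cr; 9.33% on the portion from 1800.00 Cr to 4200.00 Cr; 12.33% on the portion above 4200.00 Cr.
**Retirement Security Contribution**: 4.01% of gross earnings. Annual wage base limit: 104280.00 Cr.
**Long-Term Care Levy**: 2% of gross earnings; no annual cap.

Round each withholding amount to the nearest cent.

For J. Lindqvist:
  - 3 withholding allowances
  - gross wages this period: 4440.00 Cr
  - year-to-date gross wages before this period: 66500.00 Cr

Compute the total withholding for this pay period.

Territorial Income Tax: taxable = 4440.00 Cr − 3×146.00 Cr = 4002.00 Cr
  115.74 Cr + 9.33% × (4002.00 Cr − 1800.00 Cr) = 115.74 Cr + 9.33% × 2202.00 Cr = 321.19 Cr
Retirement Security Contribution: 4.01% × 4440.00 Cr = 178.04 Cr
Long-Term Care Levy: 2% × 4440.00 Cr = 88.80 Cr
Total: 321.19 Cr + 178.04 Cr + 88.80 Cr = 588.03 Cr

588.03 Cr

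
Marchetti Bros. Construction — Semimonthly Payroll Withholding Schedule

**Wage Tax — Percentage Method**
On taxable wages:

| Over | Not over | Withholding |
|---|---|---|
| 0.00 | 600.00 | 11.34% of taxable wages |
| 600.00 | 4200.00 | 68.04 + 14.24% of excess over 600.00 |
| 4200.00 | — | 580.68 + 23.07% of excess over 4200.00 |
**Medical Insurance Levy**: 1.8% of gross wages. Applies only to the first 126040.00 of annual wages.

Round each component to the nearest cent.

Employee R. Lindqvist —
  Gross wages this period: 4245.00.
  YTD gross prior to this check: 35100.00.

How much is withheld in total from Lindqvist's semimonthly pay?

Wage Tax: taxable = 4245.00
  580.68 + 23.07% × (4245.00 − 4200.00) = 580.68 + 23.07% × 45.00 = 591.06
Medical Insurance Levy: 1.8% × 4245.00 = 76.41
Total: 591.06 + 76.41 = 667.47

667.47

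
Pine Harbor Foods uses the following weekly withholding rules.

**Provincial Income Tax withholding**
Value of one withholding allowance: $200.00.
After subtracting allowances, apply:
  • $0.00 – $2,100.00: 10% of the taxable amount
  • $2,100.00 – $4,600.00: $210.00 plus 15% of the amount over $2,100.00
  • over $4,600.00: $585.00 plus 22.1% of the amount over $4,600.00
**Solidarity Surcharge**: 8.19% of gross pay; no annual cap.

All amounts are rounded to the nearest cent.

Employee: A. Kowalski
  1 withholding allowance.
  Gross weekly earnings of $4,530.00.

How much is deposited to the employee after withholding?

Provincial Income Tax: taxable = $4,530.00 − 1×$200.00 = $4,330.00
  $210.00 + 15% × ($4,330.00 − $2,100.00) = $210.00 + 15% × $2,230.00 = $544.50
Solidarity Surcharge: 8.19% × $4,530.00 = $371.01
Total withheld: $544.50 + $371.01 = $915.51
Net pay: $4,530.00 − $915.51 = $3,614.49

$3,614.49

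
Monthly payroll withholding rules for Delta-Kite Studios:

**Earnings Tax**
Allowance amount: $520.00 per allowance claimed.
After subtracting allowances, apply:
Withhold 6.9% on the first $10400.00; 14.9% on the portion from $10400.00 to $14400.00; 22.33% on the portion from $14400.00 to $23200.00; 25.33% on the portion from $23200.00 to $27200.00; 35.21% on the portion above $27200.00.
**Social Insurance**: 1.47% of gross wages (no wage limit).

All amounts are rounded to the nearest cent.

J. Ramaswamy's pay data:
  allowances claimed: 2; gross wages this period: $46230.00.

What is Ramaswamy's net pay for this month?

Earnings Tax: taxable = $46230.00 − 2×$520.00 = $45190.00
  $4291.84 + 35.21% × ($45190.00 − $27200.00) = $4291.84 + 35.21% × $17990.00 = $10626.12
Social Insurance: 1.47% × $46230.00 = $679.58
Total withheld: $10626.12 + $679.58 = $11305.70
Net pay: $46230.00 − $11305.70 = $34924.30

$34924.30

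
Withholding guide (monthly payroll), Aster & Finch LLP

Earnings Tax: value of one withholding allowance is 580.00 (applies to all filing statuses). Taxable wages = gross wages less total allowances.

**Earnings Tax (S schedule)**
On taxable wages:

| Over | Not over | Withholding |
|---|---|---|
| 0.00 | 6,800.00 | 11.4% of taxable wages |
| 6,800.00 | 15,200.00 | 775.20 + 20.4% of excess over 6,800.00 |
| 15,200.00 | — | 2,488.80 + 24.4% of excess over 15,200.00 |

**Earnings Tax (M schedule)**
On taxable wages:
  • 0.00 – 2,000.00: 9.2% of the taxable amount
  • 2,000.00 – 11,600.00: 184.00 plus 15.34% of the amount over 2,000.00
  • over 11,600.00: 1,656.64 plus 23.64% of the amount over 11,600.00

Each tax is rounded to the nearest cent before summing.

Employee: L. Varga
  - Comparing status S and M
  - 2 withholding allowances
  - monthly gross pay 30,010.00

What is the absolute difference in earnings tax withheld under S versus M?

Earnings Tax (S): taxable = 30,010.00 − 2×580.00 = 28,850.00
  2,488.80 + 24.4% × (28,850.00 − 15,200.00) = 2,488.80 + 24.4% × 13,650.00 = 5,819.40
Earnings Tax (M): taxable = 30,010.00 − 2×580.00 = 28,850.00
  1,656.64 + 23.64% × (28,850.00 − 11,600.00) = 1,656.64 + 23.64% × 17,250.00 = 5,734.54
Difference: |5,819.40 − 5,734.54| = 84.86 (higher under S)

84.86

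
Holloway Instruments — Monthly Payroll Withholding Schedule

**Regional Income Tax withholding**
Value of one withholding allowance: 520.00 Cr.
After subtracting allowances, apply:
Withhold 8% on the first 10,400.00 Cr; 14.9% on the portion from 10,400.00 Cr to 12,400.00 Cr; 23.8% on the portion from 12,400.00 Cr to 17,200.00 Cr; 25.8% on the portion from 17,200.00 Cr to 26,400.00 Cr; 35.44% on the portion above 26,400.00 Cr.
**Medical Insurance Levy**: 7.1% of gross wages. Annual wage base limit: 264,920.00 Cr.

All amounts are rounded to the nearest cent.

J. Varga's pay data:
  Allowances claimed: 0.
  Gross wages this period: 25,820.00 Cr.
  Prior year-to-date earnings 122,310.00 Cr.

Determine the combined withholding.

6,329.58 Cr

Regional Income Tax: taxable = 25,820.00 Cr
  2,272.40 Cr + 25.8% × (25,820.00 Cr − 17,200.00 Cr) = 2,272.40 Cr + 25.8% × 8,620.00 Cr = 4,496.36 Cr
Medical Insurance Levy: 7.1% × 25,820.00 Cr = 1,833.22 Cr
Total: 4,496.36 Cr + 1,833.22 Cr = 6,329.58 Cr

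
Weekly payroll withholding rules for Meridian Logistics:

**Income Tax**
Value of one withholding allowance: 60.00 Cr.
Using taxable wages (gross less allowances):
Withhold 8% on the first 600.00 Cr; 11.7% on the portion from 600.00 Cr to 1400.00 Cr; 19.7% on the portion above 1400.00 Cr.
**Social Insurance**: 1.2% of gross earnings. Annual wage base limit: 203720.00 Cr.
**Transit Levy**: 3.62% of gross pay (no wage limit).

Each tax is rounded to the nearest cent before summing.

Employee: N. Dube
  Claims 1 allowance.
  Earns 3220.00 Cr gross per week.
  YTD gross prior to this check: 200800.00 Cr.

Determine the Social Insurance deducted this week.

35.04 Cr

Social Insurance: cap 203720.00 Cr − YTD 200800.00 Cr = 2920.00 Cr subject; 1.2% × 2920.00 Cr = 35.04 Cr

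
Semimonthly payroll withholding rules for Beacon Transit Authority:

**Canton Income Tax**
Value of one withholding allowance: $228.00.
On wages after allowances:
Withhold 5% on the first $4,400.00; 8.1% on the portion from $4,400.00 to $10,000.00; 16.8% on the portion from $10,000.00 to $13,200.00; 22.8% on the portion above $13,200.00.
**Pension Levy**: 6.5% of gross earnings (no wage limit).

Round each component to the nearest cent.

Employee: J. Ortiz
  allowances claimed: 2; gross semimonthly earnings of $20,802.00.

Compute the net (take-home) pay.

$16,609.38

Canton Income Tax: taxable = $20,802.00 − 2×$228.00 = $20,346.00
  $1,211.20 + 22.8% × ($20,346.00 − $13,200.00) = $1,211.20 + 22.8% × $7,146.00 = $2,840.49
Pension Levy: 6.5% × $20,802.00 = $1,352.13
Total withheld: $2,840.49 + $1,352.13 = $4,192.62
Net pay: $20,802.00 − $4,192.62 = $16,609.38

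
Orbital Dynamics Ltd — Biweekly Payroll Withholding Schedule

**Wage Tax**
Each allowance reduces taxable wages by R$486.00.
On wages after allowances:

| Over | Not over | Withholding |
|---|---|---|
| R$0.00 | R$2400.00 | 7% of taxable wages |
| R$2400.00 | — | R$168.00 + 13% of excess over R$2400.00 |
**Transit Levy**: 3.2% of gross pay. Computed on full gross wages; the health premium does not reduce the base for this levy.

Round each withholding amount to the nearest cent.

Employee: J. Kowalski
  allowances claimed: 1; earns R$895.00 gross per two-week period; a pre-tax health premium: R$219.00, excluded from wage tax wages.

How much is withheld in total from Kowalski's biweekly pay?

Wage Tax: taxable = R$895.00 − R$219.00 − 1×R$486.00 = R$190.00
  7% × R$190.00 = R$13.30
Transit Levy: 3.2% × R$895.00 = R$28.64
Total: R$13.30 + R$28.64 = R$41.94

R$41.94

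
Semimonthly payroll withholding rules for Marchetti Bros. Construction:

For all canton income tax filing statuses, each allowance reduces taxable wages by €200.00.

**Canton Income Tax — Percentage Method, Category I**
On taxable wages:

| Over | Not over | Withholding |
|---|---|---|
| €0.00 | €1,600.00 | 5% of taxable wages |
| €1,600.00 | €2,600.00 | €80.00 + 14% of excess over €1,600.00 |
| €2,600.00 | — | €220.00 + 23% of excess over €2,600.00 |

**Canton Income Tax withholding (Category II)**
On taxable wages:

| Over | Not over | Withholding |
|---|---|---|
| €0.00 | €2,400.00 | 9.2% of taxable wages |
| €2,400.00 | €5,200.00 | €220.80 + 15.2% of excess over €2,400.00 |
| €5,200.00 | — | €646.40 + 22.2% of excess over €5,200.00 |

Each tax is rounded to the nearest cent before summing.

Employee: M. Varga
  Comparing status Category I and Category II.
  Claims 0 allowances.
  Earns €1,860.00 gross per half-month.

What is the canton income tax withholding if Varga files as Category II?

Canton Income Tax (Category II): taxable = €1,860.00
  9.2% × €1,860.00 = €171.12

€171.12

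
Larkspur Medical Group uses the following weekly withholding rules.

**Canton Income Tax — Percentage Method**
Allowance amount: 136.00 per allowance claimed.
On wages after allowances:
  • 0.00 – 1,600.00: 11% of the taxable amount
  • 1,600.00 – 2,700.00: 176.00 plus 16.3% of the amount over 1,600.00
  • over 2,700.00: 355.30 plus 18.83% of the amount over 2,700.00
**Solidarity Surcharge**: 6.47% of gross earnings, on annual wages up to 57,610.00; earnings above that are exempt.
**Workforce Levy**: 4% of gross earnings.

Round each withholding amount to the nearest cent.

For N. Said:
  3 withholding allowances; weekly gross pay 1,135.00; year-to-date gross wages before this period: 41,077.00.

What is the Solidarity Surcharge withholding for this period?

73.43

Solidarity Surcharge: 6.47% × 1,135.00 = 73.43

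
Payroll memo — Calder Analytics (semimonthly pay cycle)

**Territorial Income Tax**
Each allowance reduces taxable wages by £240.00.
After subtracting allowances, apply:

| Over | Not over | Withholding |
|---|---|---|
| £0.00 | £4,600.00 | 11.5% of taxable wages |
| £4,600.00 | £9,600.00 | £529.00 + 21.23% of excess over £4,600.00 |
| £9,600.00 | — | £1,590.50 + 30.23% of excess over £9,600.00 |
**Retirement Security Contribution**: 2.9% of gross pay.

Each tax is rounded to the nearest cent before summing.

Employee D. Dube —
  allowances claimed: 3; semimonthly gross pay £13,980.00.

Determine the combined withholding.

Territorial Income Tax: taxable = £13,980.00 − 3×£240.00 = £13,260.00
  £1,590.50 + 30.23% × (£13,260.00 − £9,600.00) = £1,590.50 + 30.23% × £3,660.00 = £2,696.92
Retirement Security Contribution: 2.9% × £13,980.00 = £405.42
Total: £2,696.92 + £405.42 = £3,102.34

£3,102.34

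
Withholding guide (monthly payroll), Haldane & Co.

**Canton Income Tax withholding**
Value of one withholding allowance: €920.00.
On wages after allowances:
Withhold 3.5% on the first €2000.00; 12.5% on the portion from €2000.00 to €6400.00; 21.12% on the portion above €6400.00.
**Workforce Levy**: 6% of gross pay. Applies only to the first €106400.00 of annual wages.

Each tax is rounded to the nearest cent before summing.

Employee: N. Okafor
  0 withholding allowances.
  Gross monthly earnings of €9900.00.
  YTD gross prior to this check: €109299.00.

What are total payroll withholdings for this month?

€1359.20

Canton Income Tax: taxable = €9900.00
  €620.00 + 21.12% × (€9900.00 − €6400.00) = €620.00 + 21.12% × €3500.00 = €1359.20
Workforce Levy: YTD €109299.00 ≥ cap €106400.00 → €0.00
Total: €1359.20 + €0.00 = €1359.20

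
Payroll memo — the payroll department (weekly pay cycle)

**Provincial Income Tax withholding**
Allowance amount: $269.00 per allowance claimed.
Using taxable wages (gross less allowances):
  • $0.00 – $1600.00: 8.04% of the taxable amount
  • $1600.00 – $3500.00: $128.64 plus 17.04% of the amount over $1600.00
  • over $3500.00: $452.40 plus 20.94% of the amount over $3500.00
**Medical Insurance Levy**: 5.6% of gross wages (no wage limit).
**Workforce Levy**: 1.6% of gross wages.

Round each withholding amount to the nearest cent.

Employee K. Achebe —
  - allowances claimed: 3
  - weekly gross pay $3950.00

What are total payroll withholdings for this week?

Provincial Income Tax: taxable = $3950.00 − 3×$269.00 = $3143.00
  $128.64 + 17.04% × ($3143.00 − $1600.00) = $128.64 + 17.04% × $1543.00 = $391.57
Medical Insurance Levy: 5.6% × $3950.00 = $221.20
Workforce Levy: 1.6% × $3950.00 = $63.20
Total: $391.57 + $221.20 + $63.20 = $675.97

$675.97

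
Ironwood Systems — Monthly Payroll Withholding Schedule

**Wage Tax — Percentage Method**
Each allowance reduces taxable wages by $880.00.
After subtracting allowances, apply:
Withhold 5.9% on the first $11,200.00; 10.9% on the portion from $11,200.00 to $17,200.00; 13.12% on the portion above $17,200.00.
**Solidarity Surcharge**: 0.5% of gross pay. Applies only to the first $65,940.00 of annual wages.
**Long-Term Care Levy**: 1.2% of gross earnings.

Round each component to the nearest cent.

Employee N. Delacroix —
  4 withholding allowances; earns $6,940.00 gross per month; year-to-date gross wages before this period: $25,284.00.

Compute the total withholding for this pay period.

Wage Tax: taxable = $6,940.00 − 4×$880.00 = $3,420.00
  5.9% × $3,420.00 = $201.78
Solidarity Surcharge: 0.5% × $6,940.00 = $34.70
Long-Term Care Levy: 1.2% × $6,940.00 = $83.28
Total: $201.78 + $34.70 + $83.28 = $319.76

$319.76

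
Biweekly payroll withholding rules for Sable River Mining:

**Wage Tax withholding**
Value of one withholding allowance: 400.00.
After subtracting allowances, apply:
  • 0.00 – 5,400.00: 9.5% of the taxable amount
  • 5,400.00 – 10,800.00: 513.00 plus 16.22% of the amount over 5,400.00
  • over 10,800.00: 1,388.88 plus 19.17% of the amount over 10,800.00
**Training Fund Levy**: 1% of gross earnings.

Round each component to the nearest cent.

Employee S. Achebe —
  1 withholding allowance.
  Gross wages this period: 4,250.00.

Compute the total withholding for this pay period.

Wage Tax: taxable = 4,250.00 − 1×400.00 = 3,850.00
  9.5% × 3,850.00 = 365.75
Training Fund Levy: 1% × 4,250.00 = 42.50
Total: 365.75 + 42.50 = 408.25

408.25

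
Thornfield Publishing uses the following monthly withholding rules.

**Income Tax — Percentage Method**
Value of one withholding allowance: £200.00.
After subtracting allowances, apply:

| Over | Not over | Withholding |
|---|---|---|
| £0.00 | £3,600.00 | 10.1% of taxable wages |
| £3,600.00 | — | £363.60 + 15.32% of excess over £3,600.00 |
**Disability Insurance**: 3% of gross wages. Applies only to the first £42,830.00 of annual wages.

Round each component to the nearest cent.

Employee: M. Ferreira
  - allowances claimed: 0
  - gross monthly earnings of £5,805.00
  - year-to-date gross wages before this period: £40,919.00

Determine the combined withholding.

Income Tax: taxable = £5,805.00
  £363.60 + 15.32% × (£5,805.00 − £3,600.00) = £363.60 + 15.32% × £2,205.00 = £701.41
Disability Insurance: cap £42,830.00 − YTD £40,919.00 = £1,911.00 subject; 3% × £1,911.00 = £57.33
Total: £701.41 + £57.33 = £758.74

£758.74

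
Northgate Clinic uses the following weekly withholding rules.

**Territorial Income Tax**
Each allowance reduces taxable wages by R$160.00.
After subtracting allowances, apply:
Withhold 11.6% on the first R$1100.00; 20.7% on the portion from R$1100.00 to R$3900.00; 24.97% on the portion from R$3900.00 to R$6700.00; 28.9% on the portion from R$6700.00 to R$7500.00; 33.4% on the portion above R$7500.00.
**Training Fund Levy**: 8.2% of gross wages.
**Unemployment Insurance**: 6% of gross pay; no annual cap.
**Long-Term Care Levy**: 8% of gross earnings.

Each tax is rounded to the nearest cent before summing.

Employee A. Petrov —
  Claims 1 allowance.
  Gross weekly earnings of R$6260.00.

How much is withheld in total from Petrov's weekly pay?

R$2646.26

Territorial Income Tax: taxable = R$6260.00 − 1×R$160.00 = R$6100.00
  R$707.20 + 24.97% × (R$6100.00 − R$3900.00) = R$707.20 + 24.97% × R$2200.00 = R$1256.54
Training Fund Levy: 8.2% × R$6260.00 = R$513.32
Unemployment Insurance: 6% × R$6260.00 = R$375.60
Long-Term Care Levy: 8% × R$6260.00 = R$500.80
Total: R$1256.54 + R$513.32 + R$375.60 + R$500.80 = R$2646.26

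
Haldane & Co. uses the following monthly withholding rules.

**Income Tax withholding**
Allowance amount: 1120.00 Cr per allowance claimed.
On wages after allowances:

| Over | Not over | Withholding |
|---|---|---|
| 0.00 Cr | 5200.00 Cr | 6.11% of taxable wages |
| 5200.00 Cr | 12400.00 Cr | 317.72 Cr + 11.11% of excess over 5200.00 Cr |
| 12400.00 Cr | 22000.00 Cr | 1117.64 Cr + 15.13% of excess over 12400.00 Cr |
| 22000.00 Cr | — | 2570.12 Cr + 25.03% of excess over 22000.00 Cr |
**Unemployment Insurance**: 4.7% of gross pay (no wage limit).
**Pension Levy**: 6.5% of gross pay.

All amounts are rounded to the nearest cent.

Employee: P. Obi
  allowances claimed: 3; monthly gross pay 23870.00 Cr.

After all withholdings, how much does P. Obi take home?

Income Tax: taxable = 23870.00 Cr − 3×1120.00 Cr = 20510.00 Cr
  1117.64 Cr + 15.13% × (20510.00 Cr − 12400.00 Cr) = 1117.64 Cr + 15.13% × 8110.00 Cr = 2344.68 Cr
Unemployment Insurance: 4.7% × 23870.00 Cr = 1121.89 Cr
Pension Levy: 6.5% × 23870.00 Cr = 1551.55 Cr
Total withheld: 2344.68 Cr + 1121.89 Cr + 1551.55 Cr = 5018.12 Cr
Net pay: 23870.00 Cr − 5018.12 Cr = 18851.88 Cr

18851.88 Cr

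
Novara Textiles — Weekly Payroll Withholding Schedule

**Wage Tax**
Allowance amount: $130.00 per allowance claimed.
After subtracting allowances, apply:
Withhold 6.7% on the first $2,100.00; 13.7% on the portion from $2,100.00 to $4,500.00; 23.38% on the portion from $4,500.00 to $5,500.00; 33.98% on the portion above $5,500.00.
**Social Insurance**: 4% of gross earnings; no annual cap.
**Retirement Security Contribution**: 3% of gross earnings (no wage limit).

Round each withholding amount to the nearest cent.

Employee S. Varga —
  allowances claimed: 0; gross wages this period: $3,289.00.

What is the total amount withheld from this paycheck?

Wage Tax: taxable = $3,289.00
  $140.70 + 13.7% × ($3,289.00 − $2,100.00) = $140.70 + 13.7% × $1,189.00 = $303.59
Social Insurance: 4% × $3,289.00 = $131.56
Retirement Security Contribution: 3% × $3,289.00 = $98.67
Total: $303.59 + $131.56 + $98.67 = $533.82

$533.82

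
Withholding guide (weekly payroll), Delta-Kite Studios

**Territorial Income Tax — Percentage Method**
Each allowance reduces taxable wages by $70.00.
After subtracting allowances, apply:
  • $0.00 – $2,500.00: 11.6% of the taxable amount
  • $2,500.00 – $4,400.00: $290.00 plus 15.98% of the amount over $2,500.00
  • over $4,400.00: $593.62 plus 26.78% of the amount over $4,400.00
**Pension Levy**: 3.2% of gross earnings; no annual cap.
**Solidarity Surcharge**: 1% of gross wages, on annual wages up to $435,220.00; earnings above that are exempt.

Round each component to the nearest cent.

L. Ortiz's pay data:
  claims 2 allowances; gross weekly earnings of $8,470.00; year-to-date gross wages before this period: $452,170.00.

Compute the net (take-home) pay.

$6,552.89

Territorial Income Tax: taxable = $8,470.00 − 2×$70.00 = $8,330.00
  $593.62 + 26.78% × ($8,330.00 − $4,400.00) = $593.62 + 26.78% × $3,930.00 = $1,646.07
Pension Levy: 3.2% × $8,470.00 = $271.04
Solidarity Surcharge: YTD $452,170.00 ≥ cap $435,220.00 → $0.00
Total withheld: $1,646.07 + $271.04 + $0.00 = $1,917.11
Net pay: $8,470.00 − $1,917.11 = $6,552.89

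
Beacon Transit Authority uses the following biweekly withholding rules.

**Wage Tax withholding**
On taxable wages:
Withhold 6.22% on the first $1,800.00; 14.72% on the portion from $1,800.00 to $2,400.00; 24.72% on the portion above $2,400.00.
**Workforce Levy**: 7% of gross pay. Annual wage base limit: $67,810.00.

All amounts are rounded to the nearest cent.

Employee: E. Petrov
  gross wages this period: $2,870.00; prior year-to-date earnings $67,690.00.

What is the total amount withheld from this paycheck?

$324.86

Wage Tax: taxable = $2,870.00
  $200.28 + 24.72% × ($2,870.00 − $2,400.00) = $200.28 + 24.72% × $470.00 = $316.46
Workforce Levy: cap $67,810.00 − YTD $67,690.00 = $120.00 subject; 7% × $120.00 = $8.40
Total: $316.46 + $8.40 = $324.86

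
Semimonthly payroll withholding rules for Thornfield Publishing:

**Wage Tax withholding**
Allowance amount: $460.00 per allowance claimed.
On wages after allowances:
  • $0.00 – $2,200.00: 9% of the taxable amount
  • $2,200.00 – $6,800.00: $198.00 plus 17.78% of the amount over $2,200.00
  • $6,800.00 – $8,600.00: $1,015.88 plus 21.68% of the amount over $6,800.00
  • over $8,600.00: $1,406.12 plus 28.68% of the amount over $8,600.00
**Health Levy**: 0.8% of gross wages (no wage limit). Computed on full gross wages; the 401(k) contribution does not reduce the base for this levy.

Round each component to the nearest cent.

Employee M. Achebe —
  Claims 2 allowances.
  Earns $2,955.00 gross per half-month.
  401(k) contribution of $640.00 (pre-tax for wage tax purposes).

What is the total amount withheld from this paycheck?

$149.19

Wage Tax: taxable = $2,955.00 − $640.00 − 2×$460.00 = $1,395.00
  9% × $1,395.00 = $125.55
Health Levy: 0.8% × $2,955.00 = $23.64
Total: $125.55 + $23.64 = $149.19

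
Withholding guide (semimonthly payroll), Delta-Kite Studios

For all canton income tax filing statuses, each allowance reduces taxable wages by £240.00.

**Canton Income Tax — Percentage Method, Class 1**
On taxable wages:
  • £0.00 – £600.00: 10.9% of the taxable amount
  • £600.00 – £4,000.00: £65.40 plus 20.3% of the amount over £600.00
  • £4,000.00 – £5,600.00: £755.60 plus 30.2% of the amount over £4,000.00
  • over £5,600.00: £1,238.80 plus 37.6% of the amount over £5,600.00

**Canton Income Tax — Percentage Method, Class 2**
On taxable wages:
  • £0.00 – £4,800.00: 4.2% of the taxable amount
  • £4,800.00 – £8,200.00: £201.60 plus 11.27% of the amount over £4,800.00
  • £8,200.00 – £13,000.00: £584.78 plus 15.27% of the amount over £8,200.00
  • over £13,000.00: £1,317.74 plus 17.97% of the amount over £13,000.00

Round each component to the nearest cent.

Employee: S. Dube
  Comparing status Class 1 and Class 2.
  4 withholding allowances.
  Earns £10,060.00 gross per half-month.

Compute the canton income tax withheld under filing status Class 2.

Canton Income Tax (Class 2): taxable = £10,060.00 − 4×£240.00 = £9,100.00
  £584.78 + 15.27% × (£9,100.00 − £8,200.00) = £584.78 + 15.27% × £900.00 = £722.21

£722.21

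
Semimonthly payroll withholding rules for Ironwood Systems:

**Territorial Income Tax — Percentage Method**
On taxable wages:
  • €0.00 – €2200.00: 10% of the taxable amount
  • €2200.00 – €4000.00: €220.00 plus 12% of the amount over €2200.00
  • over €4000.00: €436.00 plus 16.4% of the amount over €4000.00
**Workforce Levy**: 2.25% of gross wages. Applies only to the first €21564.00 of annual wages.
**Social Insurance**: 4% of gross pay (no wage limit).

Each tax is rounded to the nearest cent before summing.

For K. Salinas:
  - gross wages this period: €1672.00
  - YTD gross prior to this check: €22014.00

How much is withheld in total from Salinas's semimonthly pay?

€234.08

Territorial Income Tax: taxable = €1672.00
  10% × €1672.00 = €167.20
Workforce Levy: YTD €22014.00 ≥ cap €21564.00 → €0.00
Social Insurance: 4% × €1672.00 = €66.88
Total: €167.20 + €0.00 + €66.88 = €234.08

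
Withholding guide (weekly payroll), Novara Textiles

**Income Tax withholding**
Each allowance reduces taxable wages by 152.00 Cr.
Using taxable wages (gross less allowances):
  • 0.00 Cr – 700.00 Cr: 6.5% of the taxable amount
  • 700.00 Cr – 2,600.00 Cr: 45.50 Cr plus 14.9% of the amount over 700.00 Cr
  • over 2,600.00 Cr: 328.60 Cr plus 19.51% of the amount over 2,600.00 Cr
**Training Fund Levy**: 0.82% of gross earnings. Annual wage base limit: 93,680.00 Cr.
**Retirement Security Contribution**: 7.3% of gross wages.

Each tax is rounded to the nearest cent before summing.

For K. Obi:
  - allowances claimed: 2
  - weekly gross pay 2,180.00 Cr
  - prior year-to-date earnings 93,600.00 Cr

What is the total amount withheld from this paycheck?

Income Tax: taxable = 2,180.00 Cr − 2×152.00 Cr = 1,876.00 Cr
  45.50 Cr + 14.9% × (1,876.00 Cr − 700.00 Cr) = 45.50 Cr + 14.9% × 1,176.00 Cr = 220.72 Cr
Training Fund Levy: cap 93,680.00 Cr − YTD 93,600.00 Cr = 80.00 Cr subject; 0.82% × 80.00 Cr = 0.66 Cr
Retirement Security Contribution: 7.3% × 2,180.00 Cr = 159.14 Cr
Total: 220.72 Cr + 0.66 Cr + 159.14 Cr = 380.52 Cr

380.52 Cr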